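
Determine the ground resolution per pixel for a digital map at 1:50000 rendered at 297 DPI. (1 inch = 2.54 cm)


pixel_cm = 2.54 / 297 ≈ 0.008552 cm
ground = pixel_cm * 50000 / 100 = 2.54 * 50000 / (297 * 100) = 127000 / 29700 ≈ 4.28 m

4.28 m


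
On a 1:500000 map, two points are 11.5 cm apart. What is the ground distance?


ground = 11.5 cm * 500000 / 100 = 57500.0 m = 57.5 km

57.5 km


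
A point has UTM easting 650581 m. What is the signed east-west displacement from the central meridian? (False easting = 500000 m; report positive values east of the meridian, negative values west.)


displacement = 650581 - 500000 = 150581 m

150581 m


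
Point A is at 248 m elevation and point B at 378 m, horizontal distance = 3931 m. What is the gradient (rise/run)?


gradient = (378 - 248) / 3931 = 130 / 3931 = 0.0331

0.0331


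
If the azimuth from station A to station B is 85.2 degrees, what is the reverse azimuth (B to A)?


back azimuth = (85.2 + 180) mod 360 = 265.2 degrees

265.2 degrees


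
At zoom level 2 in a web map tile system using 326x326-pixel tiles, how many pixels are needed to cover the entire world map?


tiles per axis = 2^2 = 4
total tiles = 4^2 = 16
pixels per axis = 4 * 326 = 1304
total pixels = 1304^2 = 1700416

1700416 pixels


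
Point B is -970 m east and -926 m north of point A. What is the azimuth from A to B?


az = atan2(-970, -926) = -133.7 deg
adjusted to 0-360: 226.3 degrees

226.3 degrees


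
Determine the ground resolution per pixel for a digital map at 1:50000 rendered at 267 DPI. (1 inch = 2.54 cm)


pixel_cm = 2.54 / 267 ≈ 0.009513 cm
ground = pixel_cm * 50000 / 100 = 2.54 * 50000 / (267 * 100) = 127000 / 26700 ≈ 4.76 m

4.76 m


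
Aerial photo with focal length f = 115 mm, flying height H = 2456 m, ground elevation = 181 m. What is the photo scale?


scale = f / (H - h) = 115 mm / 2275 m = 115 / 2275000 = 1:19783

1:19783


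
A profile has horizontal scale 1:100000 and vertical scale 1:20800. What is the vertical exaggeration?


VE = horizontal_scale / vertical_scale = 100000 / 20800 ≈ 4.8

4.8x


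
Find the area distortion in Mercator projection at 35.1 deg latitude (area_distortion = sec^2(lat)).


area_distortion = 1/cos^2(35.1) = 1.494

1.494


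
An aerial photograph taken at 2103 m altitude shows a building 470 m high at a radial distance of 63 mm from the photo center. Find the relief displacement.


d = h * r / H = 470 * 63 / 2103 = 14.08 mm

14.08 mm


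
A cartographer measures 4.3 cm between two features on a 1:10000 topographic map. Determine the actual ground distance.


ground = 4.3 cm * 10000 / 100 = 430.0 m

430.0 m


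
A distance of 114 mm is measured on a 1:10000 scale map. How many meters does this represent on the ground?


ground = 114 mm * 10000 / 1000 = 1140.0 m

1140.0 m


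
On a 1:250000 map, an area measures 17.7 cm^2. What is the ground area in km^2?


ground_area = 17.7 * (250000/100)^2 = 110625000.0 m^2 = 110.625 km^2

110.625 km^2


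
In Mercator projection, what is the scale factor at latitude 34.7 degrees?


SF = 1 / cos(34.7) = 1 / 0.822144 = 1.216

1.216


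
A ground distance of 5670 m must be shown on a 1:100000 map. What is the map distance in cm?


map_cm = 5670 * 100 / 100000 = 5.67 cm

5.67 cm


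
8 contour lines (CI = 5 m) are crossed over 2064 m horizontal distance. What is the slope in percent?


elevation change = 8 * 5 = 40 m
slope = 40 / 2064 * 100 = 1.9%

1.9%


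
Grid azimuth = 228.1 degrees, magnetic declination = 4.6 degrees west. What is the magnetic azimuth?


magnetic azimuth = grid azimuth - declination (east +ve)
mag_az = 228.1 - -4.6 = 232.7 degrees

232.7 degrees


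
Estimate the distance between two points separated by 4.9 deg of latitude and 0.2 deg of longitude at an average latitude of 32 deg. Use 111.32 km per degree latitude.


dlat_km = 4.9 * 111.32 = 545.468
dlon_km = 0.2 * 111.32 * cos(32) ≈ 18.881
dist = sqrt(545.468^2 + 18.881^2) ≈ 545.8 km

545.8 km


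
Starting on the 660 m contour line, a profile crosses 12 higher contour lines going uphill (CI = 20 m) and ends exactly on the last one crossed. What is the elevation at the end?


elevation = 660 + 12 * 20 = 900 m

900 m


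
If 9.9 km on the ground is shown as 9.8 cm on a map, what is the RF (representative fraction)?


ground = 9.9 km = 990000 cm; RF denominator = ground / map = 990000 / 9.8 ≈ 101020; RF = 1:101020

1:101020


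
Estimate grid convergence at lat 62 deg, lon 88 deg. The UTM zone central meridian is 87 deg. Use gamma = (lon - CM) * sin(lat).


gamma = (88 - 87) * sin(62) = 1 * 0.882948 = 0.883 degrees

0.883 degrees


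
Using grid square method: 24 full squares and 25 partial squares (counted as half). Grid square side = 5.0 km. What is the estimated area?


effective squares = 24 + 25 * 0.5 = 36.5
area = 36.5 * 25.0 = 912.5 km^2

912.5 km^2


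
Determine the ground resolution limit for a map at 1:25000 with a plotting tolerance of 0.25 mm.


ground = 0.25 mm * 25000 / 1000 = 6.25 m

6.25 m


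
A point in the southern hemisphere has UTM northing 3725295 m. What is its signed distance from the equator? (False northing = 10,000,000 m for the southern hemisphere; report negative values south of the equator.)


For southern: actual = 3725295 - 10000000 = -6274705 m

-6274705 m


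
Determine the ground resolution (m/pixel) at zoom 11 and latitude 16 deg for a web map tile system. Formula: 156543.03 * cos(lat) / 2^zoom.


res = 156543.03 * cos(16) / 2^11 = 156543.03 * 0.9612617 / 2048 = 73.48 m/pixel

73.48 m/pixel


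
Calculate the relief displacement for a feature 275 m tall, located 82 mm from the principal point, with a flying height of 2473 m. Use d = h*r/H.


d = h * r / H = 275 * 82 / 2473 = 9.12 mm

9.12 mm


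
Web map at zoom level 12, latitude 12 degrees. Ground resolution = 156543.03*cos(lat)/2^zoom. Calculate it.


res = 156543.03 * cos(12) / 2^12 = 156543.03 * 0.9781476 / 4096 = 37.38 m/pixel

37.38 m/pixel


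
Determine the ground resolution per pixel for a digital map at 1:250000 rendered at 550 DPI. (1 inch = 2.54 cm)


pixel_cm = 2.54 / 550 ≈ 0.004618 cm
ground = pixel_cm * 250000 / 100 = 2.54 * 250000 / (550 * 100) = 635000 / 55000 ≈ 11.55 m

11.55 m


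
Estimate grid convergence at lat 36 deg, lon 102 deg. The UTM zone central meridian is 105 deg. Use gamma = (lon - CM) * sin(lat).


gamma = (102 - 105) * sin(36) = -3 * 0.587785 = -1.763 degrees

-1.763 degrees


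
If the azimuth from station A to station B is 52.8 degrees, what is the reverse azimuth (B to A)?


back azimuth = (52.8 + 180) mod 360 = 232.8 degrees

232.8 degrees


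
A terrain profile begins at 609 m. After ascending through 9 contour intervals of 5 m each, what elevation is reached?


elevation = 609 + 9 * 5 = 654 m

654 m


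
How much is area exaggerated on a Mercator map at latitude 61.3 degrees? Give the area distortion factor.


area_distortion = 1/cos^2(61.3) = 4.336

4.336


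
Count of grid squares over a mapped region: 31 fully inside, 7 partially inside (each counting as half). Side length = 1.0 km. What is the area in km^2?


effective squares = 31 + 7 * 0.5 = 34.5
area = 34.5 * 1.0 = 34.5 km^2

34.5 km^2


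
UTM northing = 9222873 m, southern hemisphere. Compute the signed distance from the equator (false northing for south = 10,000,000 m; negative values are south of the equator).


For southern: actual = 9222873 - 10000000 = -777127 m

-777127 m


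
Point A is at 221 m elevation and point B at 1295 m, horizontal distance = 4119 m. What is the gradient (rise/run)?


gradient = (1295 - 221) / 4119 = 1074 / 4119 = 0.2607

0.2607


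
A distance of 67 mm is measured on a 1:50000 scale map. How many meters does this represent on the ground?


ground = 67 mm * 50000 / 1000 = 3350.0 m

3350.0 m


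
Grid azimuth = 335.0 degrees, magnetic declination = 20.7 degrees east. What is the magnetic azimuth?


magnetic azimuth = grid azimuth - declination (east +ve)
mag_az = 335.0 - 20.7 = 314.3 degrees

314.3 degrees


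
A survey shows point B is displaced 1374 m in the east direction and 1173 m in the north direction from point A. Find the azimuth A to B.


az = atan2(1374, 1173) = 49.5 deg
adjusted to 0-360: 49.5 degrees

49.5 degrees


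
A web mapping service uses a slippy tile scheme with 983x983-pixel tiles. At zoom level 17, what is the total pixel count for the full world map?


tiles per axis = 2^17 = 131072
total tiles = 131072^2 = 17179869184
pixels per axis = 131072 * 983 = 128843776
total pixels = 128843776^2 = 16600718613938176

16600718613938176 pixels


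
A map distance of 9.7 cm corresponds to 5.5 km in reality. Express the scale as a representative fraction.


ground = 5.5 km = 550000 cm; RF denominator = ground / map = 550000 / 9.7 ≈ 56701; RF = 1:56701

1:56701


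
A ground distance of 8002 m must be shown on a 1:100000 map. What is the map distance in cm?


map_cm = 8002 * 100 / 100000 = 8.002 cm ≈ 8.0 cm

8.0 cm


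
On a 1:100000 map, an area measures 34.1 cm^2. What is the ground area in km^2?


ground_area = 34.1 * (100000/100)^2 = 34100000.0 m^2 = 34.1 km^2

34.1 km^2


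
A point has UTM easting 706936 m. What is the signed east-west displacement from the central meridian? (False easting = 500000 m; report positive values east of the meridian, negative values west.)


displacement = 706936 - 500000 = 206936 m

206936 m


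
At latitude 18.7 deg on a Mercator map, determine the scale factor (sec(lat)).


SF = 1 / cos(18.7) = 1 / 0.94721 = 1.056

1.056


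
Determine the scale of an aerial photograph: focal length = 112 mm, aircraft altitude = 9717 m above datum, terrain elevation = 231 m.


scale = f / (H - h) = 112 mm / 9486 m = 112 / 9486000 = 1:84696

1:84696


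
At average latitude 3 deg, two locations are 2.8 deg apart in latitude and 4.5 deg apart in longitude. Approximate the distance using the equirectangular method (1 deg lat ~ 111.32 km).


dlat_km = 2.8 * 111.32 = 311.696
dlon_km = 4.5 * 111.32 * cos(3) ≈ 500.253
dist = sqrt(311.696^2 + 500.253^2) ≈ 589.4 km

589.4 km


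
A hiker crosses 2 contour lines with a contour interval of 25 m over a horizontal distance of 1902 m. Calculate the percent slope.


elevation change = 2 * 25 = 50 m
slope = 50 / 1902 * 100 = 2.6%

2.6%


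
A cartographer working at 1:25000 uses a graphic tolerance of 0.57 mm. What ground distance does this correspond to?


ground = 0.57 mm * 25000 / 1000 = 14.25 m

14.25 m


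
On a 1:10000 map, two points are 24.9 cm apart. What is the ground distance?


ground = 24.9 cm * 10000 / 100 = 2490.0 m = 2.49 km

2.49 km


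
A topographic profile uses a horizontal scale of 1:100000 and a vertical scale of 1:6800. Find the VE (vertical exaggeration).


VE = horizontal_scale / vertical_scale = 100000 / 6800 ≈ 14.7

14.7x


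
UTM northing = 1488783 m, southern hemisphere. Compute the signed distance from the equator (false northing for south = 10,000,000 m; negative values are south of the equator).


For southern: actual = 1488783 - 10000000 = -8511217 m

-8511217 m


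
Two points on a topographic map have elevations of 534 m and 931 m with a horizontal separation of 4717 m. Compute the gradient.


gradient = (931 - 534) / 4717 = 397 / 4717 = 0.0842

0.0842


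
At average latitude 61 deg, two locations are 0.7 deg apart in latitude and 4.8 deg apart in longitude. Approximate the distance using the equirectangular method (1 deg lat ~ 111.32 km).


dlat_km = 0.7 * 111.32 = 77.924
dlon_km = 4.8 * 111.32 * cos(61) ≈ 259.051
dist = sqrt(77.924^2 + 259.051^2) ≈ 270.5 km

270.5 km


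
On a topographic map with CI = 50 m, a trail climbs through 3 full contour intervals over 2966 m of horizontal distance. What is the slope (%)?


elevation change = 3 * 50 = 150 m
slope = 150 / 2966 * 100 = 5.1%

5.1%


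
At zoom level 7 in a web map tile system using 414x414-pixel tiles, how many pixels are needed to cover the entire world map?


tiles per axis = 2^7 = 128
total tiles = 128^2 = 16384
pixels per axis = 128 * 414 = 52992
total pixels = 52992^2 = 2808152064

2808152064 pixels


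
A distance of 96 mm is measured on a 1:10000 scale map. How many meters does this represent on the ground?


ground = 96 mm * 10000 / 1000 = 960.0 m

960.0 m


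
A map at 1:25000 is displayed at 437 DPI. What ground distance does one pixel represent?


pixel_cm = 2.54 / 437 ≈ 0.005812 cm
ground = pixel_cm * 25000 / 100 = 2.54 * 25000 / (437 * 100) = 63500 / 43700 ≈ 1.45 m

1.45 m


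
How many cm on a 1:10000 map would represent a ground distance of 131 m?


map_cm = 131 * 100 / 10000 = 1.31 cm

1.31 cm


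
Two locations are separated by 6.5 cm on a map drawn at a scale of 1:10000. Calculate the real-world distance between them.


ground = 6.5 cm * 10000 / 100 = 650.0 m

650.0 m


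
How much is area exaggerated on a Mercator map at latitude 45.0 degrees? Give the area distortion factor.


area_distortion = 1/cos^2(45.0) = 2.0

2.0


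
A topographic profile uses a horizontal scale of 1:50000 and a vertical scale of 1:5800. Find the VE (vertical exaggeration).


VE = horizontal_scale / vertical_scale = 50000 / 5800 ≈ 8.6

8.6x


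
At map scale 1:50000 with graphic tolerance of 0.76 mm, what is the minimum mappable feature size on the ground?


ground = 0.76 mm * 50000 / 1000 = 38.0 m

38.0 m


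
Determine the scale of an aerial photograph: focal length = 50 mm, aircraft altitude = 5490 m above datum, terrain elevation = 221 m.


scale = f / (H - h) = 50 mm / 5269 m = 50 / 5269000 = 1:105380

1:105380


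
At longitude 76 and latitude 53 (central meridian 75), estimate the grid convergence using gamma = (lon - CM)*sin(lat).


gamma = (76 - 75) * sin(53) = 1 * 0.798636 = 0.799 degrees

0.799 degrees


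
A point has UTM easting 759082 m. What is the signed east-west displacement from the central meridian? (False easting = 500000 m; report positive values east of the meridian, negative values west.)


displacement = 759082 - 500000 = 259082 m

259082 m


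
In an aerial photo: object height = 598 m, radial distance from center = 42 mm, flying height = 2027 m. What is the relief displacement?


d = h * r / H = 598 * 42 / 2027 = 12.39 mm

12.39 mm


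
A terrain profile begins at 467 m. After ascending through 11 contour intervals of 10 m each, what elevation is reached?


elevation = 467 + 11 * 10 = 577 m

577 m


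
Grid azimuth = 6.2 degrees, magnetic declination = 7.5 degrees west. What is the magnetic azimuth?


magnetic azimuth = grid azimuth - declination (east +ve)
mag_az = 6.2 - -7.5 = 13.7 degrees

13.7 degrees


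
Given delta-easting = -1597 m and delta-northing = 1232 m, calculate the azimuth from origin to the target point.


az = atan2(-1597, 1232) = -52.4 deg
adjusted to 0-360: 307.6 degrees

307.6 degrees


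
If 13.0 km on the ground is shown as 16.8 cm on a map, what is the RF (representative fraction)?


ground = 13.0 km = 1300000 cm; RF denominator = ground / map = 1300000 / 16.8 ≈ 77381; RF = 1:77381

1:77381


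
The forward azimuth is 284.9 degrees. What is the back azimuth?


back azimuth = (284.9 + 180) mod 360 = 104.9 degrees

104.9 degrees


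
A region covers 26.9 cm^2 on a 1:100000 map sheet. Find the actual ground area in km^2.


ground_area = 26.9 * (100000/100)^2 = 26900000.0 m^2 = 26.9 km^2

26.9 km^2


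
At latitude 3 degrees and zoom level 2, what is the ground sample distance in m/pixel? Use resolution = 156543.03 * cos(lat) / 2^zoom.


res = 156543.03 * cos(3) / 2^2 = 156543.03 * 0.99862953 / 4 = 39082.12 m/pixel

39082.12 m/pixel


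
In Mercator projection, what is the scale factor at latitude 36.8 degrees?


SF = 1 / cos(36.8) = 1 / 0.800731 = 1.249

1.249


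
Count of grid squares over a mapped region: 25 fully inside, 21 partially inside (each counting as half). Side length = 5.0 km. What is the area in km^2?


effective squares = 25 + 21 * 0.5 = 35.5
area = 35.5 * 25.0 = 887.5 km^2

887.5 km^2


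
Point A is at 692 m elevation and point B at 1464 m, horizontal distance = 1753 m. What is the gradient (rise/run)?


gradient = (1464 - 692) / 1753 = 772 / 1753 = 0.4404

0.4404


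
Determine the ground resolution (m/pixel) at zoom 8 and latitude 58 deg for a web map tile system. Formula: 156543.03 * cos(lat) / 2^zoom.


res = 156543.03 * cos(58) / 2^8 = 156543.03 * 0.52991926 / 256 = 324.04 m/pixel

324.04 m/pixel


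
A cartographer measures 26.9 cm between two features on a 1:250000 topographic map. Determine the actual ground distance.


ground = 26.9 cm * 250000 / 100 = 67250.0 m = 67.25 km

67.25 km


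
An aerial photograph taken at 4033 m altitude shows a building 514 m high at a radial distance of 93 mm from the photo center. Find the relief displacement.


d = h * r / H = 514 * 93 / 4033 = 11.85 mm

11.85 mm


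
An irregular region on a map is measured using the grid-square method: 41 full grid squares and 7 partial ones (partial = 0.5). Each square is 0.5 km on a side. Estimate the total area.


effective squares = 41 + 7 * 0.5 = 44.5
area = 44.5 * 0.25 = 11.125 km^2

11.125 km^2


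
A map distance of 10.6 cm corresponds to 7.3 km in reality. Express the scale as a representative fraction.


ground = 7.3 km = 730000 cm; RF denominator = ground / map = 730000 / 10.6 ≈ 68868; RF = 1:68868

1:68868


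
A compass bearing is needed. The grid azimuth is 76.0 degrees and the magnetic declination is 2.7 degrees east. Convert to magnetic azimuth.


magnetic azimuth = grid azimuth - declination (east +ve)
mag_az = 76.0 - 2.7 = 73.3 degrees

73.3 degrees


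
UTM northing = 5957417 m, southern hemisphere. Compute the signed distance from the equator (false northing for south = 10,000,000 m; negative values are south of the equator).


For southern: actual = 5957417 - 10000000 = -4042583 m

-4042583 m


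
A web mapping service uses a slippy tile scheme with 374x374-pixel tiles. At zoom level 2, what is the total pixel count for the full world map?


tiles per axis = 2^2 = 4
total tiles = 4^2 = 16
pixels per axis = 4 * 374 = 1496
total pixels = 1496^2 = 2238016

2238016 pixels


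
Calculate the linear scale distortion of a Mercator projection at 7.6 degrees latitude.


SF = 1 / cos(7.6) = 1 / 0.991216 = 1.009

1.009


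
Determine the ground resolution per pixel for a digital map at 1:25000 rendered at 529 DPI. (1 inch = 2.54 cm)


pixel_cm = 2.54 / 529 ≈ 0.004802 cm
ground = pixel_cm * 25000 / 100 = 2.54 * 25000 / (529 * 100) = 63500 / 52900 ≈ 1.2 m

1.2 m


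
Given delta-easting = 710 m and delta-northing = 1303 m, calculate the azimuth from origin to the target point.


az = atan2(710, 1303) = 28.6 deg
adjusted to 0-360: 28.6 degrees

28.6 degrees


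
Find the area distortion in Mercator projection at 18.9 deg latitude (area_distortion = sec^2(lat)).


area_distortion = 1/cos^2(18.9) = 1.117

1.117


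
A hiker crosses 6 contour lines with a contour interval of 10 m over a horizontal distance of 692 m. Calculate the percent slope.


elevation change = 6 * 10 = 60 m
slope = 60 / 692 * 100 = 8.7%

8.7%


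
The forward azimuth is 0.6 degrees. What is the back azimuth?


back azimuth = (0.6 + 180) mod 360 = 180.6 degrees

180.6 degrees


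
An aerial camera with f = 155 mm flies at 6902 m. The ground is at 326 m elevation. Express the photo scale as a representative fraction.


scale = f / (H - h) = 155 mm / 6576 m = 155 / 6576000 = 1:42426

1:42426


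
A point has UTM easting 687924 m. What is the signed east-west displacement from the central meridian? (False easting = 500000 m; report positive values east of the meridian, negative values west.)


displacement = 687924 - 500000 = 187924 m

187924 m


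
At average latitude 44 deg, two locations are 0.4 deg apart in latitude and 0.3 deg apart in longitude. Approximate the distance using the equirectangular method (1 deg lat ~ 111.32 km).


dlat_km = 0.4 * 111.32 = 44.528
dlon_km = 0.3 * 111.32 * cos(44) ≈ 24.023
dist = sqrt(44.528^2 + 24.023^2) ≈ 50.6 km

50.6 km


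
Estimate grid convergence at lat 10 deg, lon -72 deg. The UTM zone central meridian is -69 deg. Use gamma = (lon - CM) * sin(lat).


gamma = (-72 - -69) * sin(10) = -3 * 0.173648 = -0.521 degrees

-0.521 degrees


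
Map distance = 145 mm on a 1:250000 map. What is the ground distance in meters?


ground = 145 mm * 250000 / 1000 = 36250.0 m

36250.0 m


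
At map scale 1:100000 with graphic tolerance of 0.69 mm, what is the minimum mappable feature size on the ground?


ground = 0.69 mm * 100000 / 1000 = 69.0 m

69.0 m


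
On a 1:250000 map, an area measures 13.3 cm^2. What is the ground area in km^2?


ground_area = 13.3 * (250000/100)^2 = 83125000.0 m^2 = 83.125 km^2

83.125 km^2


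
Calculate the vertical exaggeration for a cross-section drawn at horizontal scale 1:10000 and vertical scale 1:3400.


VE = horizontal_scale / vertical_scale = 10000 / 3400 ≈ 2.9

2.9x


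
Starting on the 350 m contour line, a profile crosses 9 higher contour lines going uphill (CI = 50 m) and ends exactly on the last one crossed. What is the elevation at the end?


elevation = 350 + 9 * 50 = 800 m

800 m


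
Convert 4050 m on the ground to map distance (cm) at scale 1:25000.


map_cm = 4050 * 100 / 25000 = 16.2 cm

16.2 cm


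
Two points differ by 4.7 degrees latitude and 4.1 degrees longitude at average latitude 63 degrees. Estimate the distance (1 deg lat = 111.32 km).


dlat_km = 4.7 * 111.32 = 523.204
dlon_km = 4.1 * 111.32 * cos(63) ≈ 207.207
dist = sqrt(523.204^2 + 207.207^2) ≈ 562.7 km

562.7 km


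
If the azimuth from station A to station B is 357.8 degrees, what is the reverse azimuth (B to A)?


back azimuth = (357.8 + 180) mod 360 = 177.8 degrees

177.8 degrees


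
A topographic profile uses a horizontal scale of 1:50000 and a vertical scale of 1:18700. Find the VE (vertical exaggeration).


VE = horizontal_scale / vertical_scale = 50000 / 18700 ≈ 2.7

2.7x


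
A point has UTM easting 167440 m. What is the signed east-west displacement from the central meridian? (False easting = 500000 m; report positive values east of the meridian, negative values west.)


displacement = 167440 - 500000 = -332560 m

-332560 m


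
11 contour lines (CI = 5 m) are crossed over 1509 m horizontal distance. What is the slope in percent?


elevation change = 11 * 5 = 55 m
slope = 55 / 1509 * 100 = 3.6%

3.6%


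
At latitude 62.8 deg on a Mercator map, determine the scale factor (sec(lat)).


SF = 1 / cos(62.8) = 1 / 0.457098 = 2.188

2.188


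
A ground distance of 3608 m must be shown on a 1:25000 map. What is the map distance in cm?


map_cm = 3608 * 100 / 25000 = 14.432 cm ≈ 14.43 cm

14.43 cm


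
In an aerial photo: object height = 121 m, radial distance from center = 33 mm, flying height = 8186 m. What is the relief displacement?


d = h * r / H = 121 * 33 / 8186 = 0.49 mm

0.49 mm


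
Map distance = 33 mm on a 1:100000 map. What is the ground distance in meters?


ground = 33 mm * 100000 / 1000 = 3300.0 m

3300.0 m


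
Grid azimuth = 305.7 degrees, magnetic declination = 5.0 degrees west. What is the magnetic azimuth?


magnetic azimuth = grid azimuth - declination (east +ve)
mag_az = 305.7 - -5.0 = 310.7 degrees

310.7 degrees


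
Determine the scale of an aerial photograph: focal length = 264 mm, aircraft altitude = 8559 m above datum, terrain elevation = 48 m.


scale = f / (H - h) = 264 mm / 8511 m = 264 / 8511000 = 1:32239

1:32239


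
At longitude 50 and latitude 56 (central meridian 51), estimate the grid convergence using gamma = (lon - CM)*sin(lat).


gamma = (50 - 51) * sin(56) = -1 * 0.829038 = -0.829 degrees

-0.829 degrees


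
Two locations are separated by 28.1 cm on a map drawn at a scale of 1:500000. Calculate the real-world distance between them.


ground = 28.1 cm * 500000 / 100 = 140500.0 m = 140.5 km

140.5 km


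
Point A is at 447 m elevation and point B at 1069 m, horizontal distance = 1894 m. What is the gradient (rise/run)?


gradient = (1069 - 447) / 1894 = 622 / 1894 = 0.3284

0.3284


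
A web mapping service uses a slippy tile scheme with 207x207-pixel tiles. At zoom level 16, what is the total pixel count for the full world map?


tiles per axis = 2^16 = 65536
total tiles = 65536^2 = 4294967296
pixels per axis = 65536 * 207 = 13565952
total pixels = 13565952^2 = 184035053666304

184035053666304 pixels


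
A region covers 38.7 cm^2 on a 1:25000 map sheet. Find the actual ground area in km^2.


ground_area = 38.7 * (25000/100)^2 = 2418750.0 m^2 = 2.41875 km^2 ≈ 2.419 km^2

2.419 km^2


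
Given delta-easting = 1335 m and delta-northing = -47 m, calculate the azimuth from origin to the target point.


az = atan2(1335, -47) = 92.0 deg
adjusted to 0-360: 92.0 degrees

92.0 degrees


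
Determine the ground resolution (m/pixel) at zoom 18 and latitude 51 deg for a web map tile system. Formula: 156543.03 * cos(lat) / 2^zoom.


res = 156543.03 * cos(51) / 2^18 = 156543.03 * 0.62932039 / 262144 = 0.38 m/pixel

0.38 m/pixel


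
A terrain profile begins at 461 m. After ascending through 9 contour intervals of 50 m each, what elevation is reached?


elevation = 461 + 9 * 50 = 911 m

911 m


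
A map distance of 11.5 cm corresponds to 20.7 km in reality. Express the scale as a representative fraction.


ground = 20.7 km = 2070000 cm; RF denominator = ground / map = 2070000 / 11.5 = 180000; RF = 1:180000

1:180000


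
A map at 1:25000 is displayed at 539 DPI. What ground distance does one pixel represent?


pixel_cm = 2.54 / 539 ≈ 0.004712 cm
ground = pixel_cm * 25000 / 100 = 2.54 * 25000 / (539 * 100) = 63500 / 53900 ≈ 1.18 m

1.18 m


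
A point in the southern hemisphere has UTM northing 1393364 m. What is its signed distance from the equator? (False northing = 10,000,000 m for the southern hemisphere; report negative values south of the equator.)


For southern: actual = 1393364 - 10000000 = -8606636 m

-8606636 m


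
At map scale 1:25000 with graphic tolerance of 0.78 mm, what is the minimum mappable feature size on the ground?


ground = 0.78 mm * 25000 / 1000 = 19.5 m

19.5 m


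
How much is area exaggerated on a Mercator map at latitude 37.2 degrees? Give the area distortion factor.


area_distortion = 1/cos^2(37.2) = 1.576

1.576


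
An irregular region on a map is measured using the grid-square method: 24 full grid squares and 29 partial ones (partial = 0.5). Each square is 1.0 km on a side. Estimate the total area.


effective squares = 24 + 29 * 0.5 = 38.5
area = 38.5 * 1.0 = 38.5 km^2

38.5 km^2


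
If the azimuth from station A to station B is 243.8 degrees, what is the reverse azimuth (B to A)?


back azimuth = (243.8 + 180) mod 360 = 63.8 degrees

63.8 degrees


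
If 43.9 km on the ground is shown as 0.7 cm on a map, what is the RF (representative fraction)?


ground = 43.9 km = 4390000 cm; RF denominator = ground / map = 4390000 / 0.7 ≈ 6271429; RF = 1:6271429

1:6271429


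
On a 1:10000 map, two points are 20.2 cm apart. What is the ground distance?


ground = 20.2 cm * 10000 / 100 = 2020.0 m = 2.02 km

2.02 km


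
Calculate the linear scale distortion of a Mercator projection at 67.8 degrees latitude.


SF = 1 / cos(67.8) = 1 / 0.377841 = 2.647

2.647


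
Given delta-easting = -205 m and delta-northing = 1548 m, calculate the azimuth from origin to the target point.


az = atan2(-205, 1548) = -7.5 deg
adjusted to 0-360: 352.5 degrees

352.5 degrees


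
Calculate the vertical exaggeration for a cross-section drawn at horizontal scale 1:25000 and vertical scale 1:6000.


VE = horizontal_scale / vertical_scale = 25000 / 6000 ≈ 4.2

4.2x


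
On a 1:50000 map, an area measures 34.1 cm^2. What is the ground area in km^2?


ground_area = 34.1 * (50000/100)^2 = 8525000.0 m^2 = 8.525 km^2

8.525 km^2


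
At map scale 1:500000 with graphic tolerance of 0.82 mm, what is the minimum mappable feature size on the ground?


ground = 0.82 mm * 500000 / 1000 = 410.0 m

410.0 m


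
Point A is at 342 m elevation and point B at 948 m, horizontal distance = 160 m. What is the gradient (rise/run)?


gradient = (948 - 342) / 160 = 606 / 160 = 3.7875

3.7875


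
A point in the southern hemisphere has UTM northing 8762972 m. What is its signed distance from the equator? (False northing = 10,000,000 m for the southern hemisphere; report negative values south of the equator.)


For southern: actual = 8762972 - 10000000 = -1237028 m

-1237028 m


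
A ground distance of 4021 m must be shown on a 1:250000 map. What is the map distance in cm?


map_cm = 4021 * 100 / 250000 = 1.6084 cm ≈ 1.61 cm

1.61 cm


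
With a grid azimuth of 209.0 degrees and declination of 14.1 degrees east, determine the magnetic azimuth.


magnetic azimuth = grid azimuth - declination (east +ve)
mag_az = 209.0 - 14.1 = 194.9 degrees

194.9 degrees


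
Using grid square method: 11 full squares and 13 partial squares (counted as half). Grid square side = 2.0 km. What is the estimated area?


effective squares = 11 + 13 * 0.5 = 17.5
area = 17.5 * 4.0 = 70.0 km^2

70.0 km^2


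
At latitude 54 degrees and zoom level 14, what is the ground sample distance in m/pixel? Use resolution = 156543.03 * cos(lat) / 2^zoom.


res = 156543.03 * cos(54) / 2^14 = 156543.03 * 0.58778525 / 16384 = 5.62 m/pixel

5.62 m/pixel


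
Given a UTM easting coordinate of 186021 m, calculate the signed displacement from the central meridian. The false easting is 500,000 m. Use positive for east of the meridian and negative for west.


displacement = 186021 - 500000 = -313979 m

-313979 m


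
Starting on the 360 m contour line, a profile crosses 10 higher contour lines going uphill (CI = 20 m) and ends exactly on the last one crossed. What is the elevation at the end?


elevation = 360 + 10 * 20 = 560 m

560 m


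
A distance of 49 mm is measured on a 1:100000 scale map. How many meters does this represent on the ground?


ground = 49 mm * 100000 / 1000 = 4900.0 m

4900.0 m


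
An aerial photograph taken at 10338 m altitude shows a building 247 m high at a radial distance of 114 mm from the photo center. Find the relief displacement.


d = h * r / H = 247 * 114 / 10338 = 2.72 mm

2.72 mm


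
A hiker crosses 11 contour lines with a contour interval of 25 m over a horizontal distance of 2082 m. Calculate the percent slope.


elevation change = 11 * 25 = 275 m
slope = 275 / 2082 * 100 = 13.2%

13.2%


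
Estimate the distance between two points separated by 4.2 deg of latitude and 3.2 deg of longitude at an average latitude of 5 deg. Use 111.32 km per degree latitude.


dlat_km = 4.2 * 111.32 = 467.544
dlon_km = 3.2 * 111.32 * cos(5) ≈ 354.868
dist = sqrt(467.544^2 + 354.868^2) ≈ 587.0 km

587.0 km


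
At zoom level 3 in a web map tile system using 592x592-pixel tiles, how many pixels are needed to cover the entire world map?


tiles per axis = 2^3 = 8
total tiles = 8^2 = 64
pixels per axis = 8 * 592 = 4736
total pixels = 4736^2 = 22429696

22429696 pixels


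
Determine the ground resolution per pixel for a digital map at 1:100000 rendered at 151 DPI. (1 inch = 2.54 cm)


pixel_cm = 2.54 / 151 ≈ 0.016821 cm
ground = pixel_cm * 100000 / 100 = 2.54 * 100000 / (151 * 100) = 254000 / 15100 ≈ 16.82 m

16.82 m


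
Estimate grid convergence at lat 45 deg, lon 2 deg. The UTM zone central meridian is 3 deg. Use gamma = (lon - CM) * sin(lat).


gamma = (2 - 3) * sin(45) = -1 * 0.707107 = -0.707 degrees

-0.707 degrees


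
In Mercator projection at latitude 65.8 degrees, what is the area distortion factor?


area_distortion = 1/cos^2(65.8) = 5.951

5.951


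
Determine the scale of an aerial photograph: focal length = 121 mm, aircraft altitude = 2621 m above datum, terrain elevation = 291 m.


scale = f / (H - h) = 121 mm / 2330 m = 121 / 2330000 = 1:19256

1:19256


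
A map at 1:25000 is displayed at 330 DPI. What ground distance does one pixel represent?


pixel_cm = 2.54 / 330 ≈ 0.007697 cm
ground = pixel_cm * 25000 / 100 = 2.54 * 25000 / (330 * 100) = 63500 / 33000 ≈ 1.92 m

1.92 m


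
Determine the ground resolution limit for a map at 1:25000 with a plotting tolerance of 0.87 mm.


ground = 0.87 mm * 25000 / 1000 = 21.75 m

21.75 m


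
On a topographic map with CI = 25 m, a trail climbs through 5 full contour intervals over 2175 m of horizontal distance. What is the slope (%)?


elevation change = 5 * 25 = 125 m
slope = 125 / 2175 * 100 = 5.7%

5.7%


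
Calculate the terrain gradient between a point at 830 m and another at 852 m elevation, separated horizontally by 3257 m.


gradient = (852 - 830) / 3257 = 22 / 3257 = 0.0068

0.0068


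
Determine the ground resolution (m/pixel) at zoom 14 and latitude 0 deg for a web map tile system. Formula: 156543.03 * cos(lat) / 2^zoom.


res = 156543.03 * cos(0) / 2^14 = 156543.03 * 1.0 / 16384 = 9.55 m/pixel

9.55 m/pixel


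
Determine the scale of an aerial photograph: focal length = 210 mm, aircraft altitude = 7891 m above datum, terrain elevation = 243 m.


scale = f / (H - h) = 210 mm / 7648 m = 210 / 7648000 = 1:36419

1:36419


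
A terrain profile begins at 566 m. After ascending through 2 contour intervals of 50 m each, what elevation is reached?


elevation = 566 + 2 * 50 = 666 m

666 m


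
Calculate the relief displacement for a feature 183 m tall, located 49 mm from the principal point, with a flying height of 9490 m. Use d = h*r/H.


d = h * r / H = 183 * 49 / 9490 = 0.94 mm

0.94 mm


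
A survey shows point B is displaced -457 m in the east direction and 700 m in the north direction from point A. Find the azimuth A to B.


az = atan2(-457, 700) = -33.1 deg
adjusted to 0-360: 326.9 degrees

326.9 degrees


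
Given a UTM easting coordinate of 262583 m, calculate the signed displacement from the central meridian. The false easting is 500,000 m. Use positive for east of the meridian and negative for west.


displacement = 262583 - 500000 = -237417 m

-237417 m


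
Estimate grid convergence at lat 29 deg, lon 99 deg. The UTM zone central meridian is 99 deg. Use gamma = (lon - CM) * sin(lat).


gamma = (99 - 99) * sin(29) = 0 * 0.48481 = 0.0 degrees

0.0 degrees


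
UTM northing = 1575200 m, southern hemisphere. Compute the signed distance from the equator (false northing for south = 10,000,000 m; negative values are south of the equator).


For southern: actual = 1575200 - 10000000 = -8424800 m

-8424800 m


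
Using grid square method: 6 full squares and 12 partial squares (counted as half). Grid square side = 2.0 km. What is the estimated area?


effective squares = 6 + 12 * 0.5 = 12.0
area = 12.0 * 4.0 = 48.0 km^2

48.0 km^2


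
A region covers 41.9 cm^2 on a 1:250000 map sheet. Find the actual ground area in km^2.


ground_area = 41.9 * (250000/100)^2 = 261875000.0 m^2 = 261.875 km^2

261.875 km^2


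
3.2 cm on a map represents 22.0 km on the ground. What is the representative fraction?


ground = 22.0 km = 2200000 cm; RF denominator = ground / map = 2200000 / 3.2 = 687500; RF = 1:687500

1:687500


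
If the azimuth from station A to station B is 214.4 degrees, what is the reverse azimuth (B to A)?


back azimuth = (214.4 + 180) mod 360 = 34.4 degrees

34.4 degrees


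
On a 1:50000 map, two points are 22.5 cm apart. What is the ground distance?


ground = 22.5 cm * 50000 / 100 = 11250.0 m = 11.25 km

11.25 km


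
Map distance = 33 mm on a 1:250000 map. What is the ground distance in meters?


ground = 33 mm * 250000 / 1000 = 8250.0 m

8250.0 m


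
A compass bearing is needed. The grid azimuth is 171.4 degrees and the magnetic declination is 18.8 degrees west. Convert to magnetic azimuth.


magnetic azimuth = grid azimuth - declination (east +ve)
mag_az = 171.4 - -18.8 = 190.2 degrees

190.2 degrees


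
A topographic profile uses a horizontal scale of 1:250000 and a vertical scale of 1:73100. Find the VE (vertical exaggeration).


VE = horizontal_scale / vertical_scale = 250000 / 73100 ≈ 3.4

3.4x


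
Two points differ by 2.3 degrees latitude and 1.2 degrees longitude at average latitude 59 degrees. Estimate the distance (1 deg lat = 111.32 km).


dlat_km = 2.3 * 111.32 = 256.036
dlon_km = 1.2 * 111.32 * cos(59) ≈ 68.801
dist = sqrt(256.036^2 + 68.801^2) ≈ 265.1 km

265.1 km


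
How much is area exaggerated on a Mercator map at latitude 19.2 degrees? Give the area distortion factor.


area_distortion = 1/cos^2(19.2) = 1.121

1.121


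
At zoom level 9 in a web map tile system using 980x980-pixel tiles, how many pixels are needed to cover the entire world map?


tiles per axis = 2^9 = 512
total tiles = 512^2 = 262144
pixels per axis = 512 * 980 = 501760
total pixels = 501760^2 = 251763097600

251763097600 pixels


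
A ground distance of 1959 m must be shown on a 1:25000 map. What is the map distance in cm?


map_cm = 1959 * 100 / 25000 = 7.836 cm ≈ 7.84 cm

7.84 cm


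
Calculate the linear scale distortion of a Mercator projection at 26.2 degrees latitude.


SF = 1 / cos(26.2) = 1 / 0.897258 = 1.115

1.115


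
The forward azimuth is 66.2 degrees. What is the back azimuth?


back azimuth = (66.2 + 180) mod 360 = 246.2 degrees

246.2 degrees


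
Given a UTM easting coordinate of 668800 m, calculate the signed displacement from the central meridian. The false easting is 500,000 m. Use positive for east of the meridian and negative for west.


displacement = 668800 - 500000 = 168800 m

168800 m


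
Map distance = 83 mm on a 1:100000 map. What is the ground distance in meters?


ground = 83 mm * 100000 / 1000 = 8300.0 m

8300.0 m


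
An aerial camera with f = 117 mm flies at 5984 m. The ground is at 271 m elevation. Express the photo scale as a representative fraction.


scale = f / (H - h) = 117 mm / 5713 m = 117 / 5713000 = 1:48829

1:48829


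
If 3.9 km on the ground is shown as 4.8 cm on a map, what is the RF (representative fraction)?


ground = 3.9 km = 390000 cm; RF denominator = ground / map = 390000 / 4.8 = 81250; RF = 1:81250

1:81250


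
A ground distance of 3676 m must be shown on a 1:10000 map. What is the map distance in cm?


map_cm = 3676 * 100 / 10000 = 36.76 cm

36.76 cm


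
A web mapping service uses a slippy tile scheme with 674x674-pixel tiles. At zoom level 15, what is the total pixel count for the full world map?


tiles per axis = 2^15 = 32768
total tiles = 32768^2 = 1073741824
pixels per axis = 32768 * 674 = 22085632
total pixels = 22085632^2 = 487775140839424

487775140839424 pixels


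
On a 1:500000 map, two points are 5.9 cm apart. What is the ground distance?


ground = 5.9 cm * 500000 / 100 = 29500.0 m = 29.5 km

29.5 km


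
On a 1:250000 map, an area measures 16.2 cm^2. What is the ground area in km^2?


ground_area = 16.2 * (250000/100)^2 = 101250000.0 m^2 = 101.25 km^2

101.25 km^2


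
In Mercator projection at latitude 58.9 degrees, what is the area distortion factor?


area_distortion = 1/cos^2(58.9) = 3.748

3.748
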